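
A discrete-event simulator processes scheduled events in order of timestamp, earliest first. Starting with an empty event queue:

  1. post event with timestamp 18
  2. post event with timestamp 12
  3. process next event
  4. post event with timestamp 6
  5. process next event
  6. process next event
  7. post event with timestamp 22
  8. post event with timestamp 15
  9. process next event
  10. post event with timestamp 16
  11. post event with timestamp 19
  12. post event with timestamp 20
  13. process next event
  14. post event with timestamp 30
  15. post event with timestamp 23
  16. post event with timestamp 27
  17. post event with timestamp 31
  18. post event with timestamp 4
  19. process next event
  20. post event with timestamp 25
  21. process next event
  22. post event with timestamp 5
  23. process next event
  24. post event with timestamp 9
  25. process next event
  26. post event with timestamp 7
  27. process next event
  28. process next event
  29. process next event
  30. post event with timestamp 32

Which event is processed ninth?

insert 18 → {18}
insert 12 → {12, 18}
process next event → 12; now {18}
insert 6 → {6, 18}
process next event → 6; now {18}
process next event → 18; now {}
insert 22 → {22}
insert 15 → {15, 22}
process next event → 15; now {22}
insert 16 → {16, 22}
insert 19 → {16, 19, 22}
insert 20 → {16, 19, 20, 22}
process next event → 16; now {19, 20, 22}
insert 30 → {19, 20, 22, 30}
insert 23 → {19, 20, 22, 23, 30}
insert 27 → {19, 20, 22, 23, 27, 30}
insert 31 → {19, 20, 22, 23, 27, 30, 31}
insert 4 → {4, 19, 20, 22, 23, 27, 30, 31}
process next event → 4; now {19, 20, 22, 23, 27, 30, 31}
insert 25 → {19, 20, 22, 23, 25, 27, 30, 31}
process next event → 19; now {20, 22, 23, 25, 27, 30, 31}
insert 5 → {5, 20, 22, 23, 25, 27, 30, 31}
process next event → 5; now {20, 22, 23, 25, 27, 30, 31}
insert 9 → {9, 20, 22, 23, 25, 27, 30, 31}
process next event → 9; now {20, 22, 23, 25, 27, 30, 31}
insert 7 → {7, 20, 22, 23, 25, 27, 30, 31}
process next event → 7; now {20, 22, 23, 25, 27, 30, 31}
process next event → 20; now {22, 23, 25, 27, 30, 31}
process next event → 22; now {23, 25, 27, 30, 31}
insert 32 → {23, 25, 27, 30, 31, 32}

9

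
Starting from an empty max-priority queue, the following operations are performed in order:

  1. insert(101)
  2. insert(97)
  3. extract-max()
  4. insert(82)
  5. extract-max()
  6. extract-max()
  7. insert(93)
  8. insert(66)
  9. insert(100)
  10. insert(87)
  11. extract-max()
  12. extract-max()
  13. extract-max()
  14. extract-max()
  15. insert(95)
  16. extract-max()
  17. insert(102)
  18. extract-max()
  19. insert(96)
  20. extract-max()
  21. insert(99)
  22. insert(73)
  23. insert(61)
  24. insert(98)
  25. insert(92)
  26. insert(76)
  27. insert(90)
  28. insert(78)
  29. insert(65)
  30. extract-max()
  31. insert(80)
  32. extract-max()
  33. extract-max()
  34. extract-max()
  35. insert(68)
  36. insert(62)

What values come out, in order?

101 → 97 → 82 → 100 → 93 → 87 → 66 → 95 → 102 → 96 → 99 → 98 → 92 → 90

insert 101 → {101}
insert 97 → {101, 97}
extract-max → 101; now {97}
insert 82 → {97, 82}
extract-max → 97; now {82}
extract-max → 82; now {}
insert 93 → {93}
insert 66 → {93, 66}
insert 100 → {100, 93, 66}
insert 87 → {100, 93, 87, 66}
extract-max → 100; now {93, 87, 66}
extract-max → 93; now {87, 66}
extract-max → 87; now {66}
extract-max → 66; now {}
insert 95 → {95}
extract-max → 95; now {}
insert 102 → {102}
extract-max → 102; now {}
insert 96 → {96}
extract-max → 96; now {}
insert 99 → {99}
insert 73 → {99, 73}
insert 61 → {99, 73, 61}
insert 98 → {99, 98, 73, 61}
insert 92 → {99, 98, 92, 73, 61}
insert 76 → {99, 98, 92, 76, 73, 61}
insert 90 → {99, 98, 92, 90, 76, 73, 61}
insert 78 → {99, 98, 92, 90, 78, 76, 73, 61}
insert 65 → {99, 98, 92, 90, 78, 76, 73, 65, 61}
extract-max → 99; now {98, 92, 90, 78, 76, 73, 65, 61}
insert 80 → {98, 92, 90, 80, 78, 76, 73, 65, 61}
extract-max → 98; now {92, 90, 80, 78, 76, 73, 65, 61}
extract-max → 92; now {90, 80, 78, 76, 73, 65, 61}
extract-max → 90; now {80, 78, 76, 73, 65, 61}
insert 68 → {80, 78, 76, 73, 68, 65, 61}
insert 62 → {80, 78, 76, 73, 68, 65, 62, 61}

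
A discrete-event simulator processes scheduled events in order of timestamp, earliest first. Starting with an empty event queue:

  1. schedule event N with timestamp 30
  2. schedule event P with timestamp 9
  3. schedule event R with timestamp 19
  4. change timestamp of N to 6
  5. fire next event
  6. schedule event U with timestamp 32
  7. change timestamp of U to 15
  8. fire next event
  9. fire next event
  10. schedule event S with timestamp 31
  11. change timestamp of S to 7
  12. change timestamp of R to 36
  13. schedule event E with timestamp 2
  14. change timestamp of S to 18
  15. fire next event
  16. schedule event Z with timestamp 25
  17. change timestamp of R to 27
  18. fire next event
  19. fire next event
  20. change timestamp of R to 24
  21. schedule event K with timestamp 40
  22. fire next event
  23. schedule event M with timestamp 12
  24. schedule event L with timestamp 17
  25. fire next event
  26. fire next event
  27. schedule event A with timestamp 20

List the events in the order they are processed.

add N (timestamp 30) → {N:30}
add P (timestamp 9) → {P:9, N:30}
add R (timestamp 19) → {P:9, R:19, N:30}
update N to timestamp 6 → {N:6, P:9, R:19}
fire next event → N; now {P:9, R:19}
add U (timestamp 32) → {P:9, R:19, U:32}
update U to timestamp 15 → {P:9, U:15, R:19}
fire next event → P; now {U:15, R:19}
fire next event → U; now {R:19}
add S (timestamp 31) → {R:19, S:31}
update S to timestamp 7 → {S:7, R:19}
update R to timestamp 36 → {S:7, R:36}
add E (timestamp 2) → {E:2, S:7, R:36}
update S to timestamp 18 → {E:2, S:18, R:36}
fire next event → E; now {S:18, R:36}
add Z (timestamp 25) → {S:18, Z:25, R:36}
update R to timestamp 27 → {S:18, Z:25, R:27}
fire next event → S; now {Z:25, R:27}
fire next event → Z; now {R:27}
update R to timestamp 24 → {R:24}
add K (timestamp 40) → {R:24, K:40}
fire next event → R; now {K:40}
add M (timestamp 12) → {M:12, K:40}
add L (timestamp 17) → {M:12, L:17, K:40}
fire next event → M; now {L:17, K:40}
fire next event → L; now {K:40}
add A (timestamp 20) → {A:20, K:40}

[N, P, U, E, S, Z, R, M, L]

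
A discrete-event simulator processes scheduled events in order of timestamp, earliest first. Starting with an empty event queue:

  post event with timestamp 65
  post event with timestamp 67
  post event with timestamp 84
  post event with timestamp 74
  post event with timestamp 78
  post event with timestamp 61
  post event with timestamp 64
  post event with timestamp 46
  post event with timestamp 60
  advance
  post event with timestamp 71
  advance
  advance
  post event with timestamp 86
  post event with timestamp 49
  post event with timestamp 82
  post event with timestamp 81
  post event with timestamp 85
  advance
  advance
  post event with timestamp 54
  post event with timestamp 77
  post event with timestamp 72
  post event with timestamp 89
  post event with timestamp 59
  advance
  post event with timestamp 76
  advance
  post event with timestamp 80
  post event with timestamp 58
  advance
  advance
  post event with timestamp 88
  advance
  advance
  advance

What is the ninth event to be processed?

insert 65 → {65}
insert 67 → {65, 67}
insert 84 → {65, 67, 84}
insert 74 → {65, 67, 74, 84}
insert 78 → {65, 67, 74, 78, 84}
insert 61 → {61, 65, 67, 74, 78, 84}
insert 64 → {61, 64, 65, 67, 74, 78, 84}
insert 46 → {46, 61, 64, 65, 67, 74, 78, 84}
insert 60 → {46, 60, 61, 64, 65, 67, 74, 78, 84}
advance → 46; now {60, 61, 64, 65, 67, 74, 78, 84}
insert 71 → {60, 61, 64, 65, 67, 71, 74, 78, 84}
advance → 60; now {61, 64, 65, 67, 71, 74, 78, 84}
advance → 61; now {64, 65, 67, 71, 74, 78, 84}
insert 86 → {64, 65, 67, 71, 74, 78, 84, 86}
insert 49 → {49, 64, 65, 67, 71, 74, 78, 84, 86}
insert 82 → {49, 64, 65, 67, 71, 74, 78, 82, 84, 86}
insert 81 → {49, 64, 65, 67, 71, 74, 78, 81, 82, 84, 86}
insert 85 → {49, 64, 65, 67, 71, 74, 78, 81, 82, 84, 85, 86}
advance → 49; now {64, 65, 67, 71, 74, 78, 81, 82, 84, 85, 86}
advance → 64; now {65, 67, 71, 74, 78, 81, 82, 84, 85, 86}
insert 54 → {54, 65, 67, 71, 74, 78, 81, 82, 84, 85, 86}
insert 77 → {54, 65, 67, 71, 74, 77, 78, 81, 82, 84, 85, 86}
insert 72 → {54, 65, 67, 71, 72, 74, 77, 78, 81, 82, 84, 85, 86}
insert 89 → {54, 65, 67, 71, 72, 74, 77, 78, 81, 82, 84, 85, 86, 89}
insert 59 → {54, 59, 65, 67, 71, 72, 74, 77, 78, 81, 82, 84, 85, 86, 89}
advance → 54; now {59, 65, 67, 71, 72, 74, 77, 78, 81, 82, 84, 85, 86, 89}
insert 76 → {59, 65, 67, 71, 72, 74, 76, 77, 78, 81, 82, 84, 85, 86, 89}
advance → 59; now {65, 67, 71, 72, 74, 76, 77, 78, 81, 82, 84, 85, 86, 89}
insert 80 → {65, 67, 71, 72, 74, 76, 77, 78, 80, 81, 82, 84, 85, 86, 89}
insert 58 → {58, 65, 67, 71, 72, 74, 76, 77, 78, 80, 81, 82, 84, 85, 86, 89}
advance → 58; now {65, 67, 71, 72, 74, 76, 77, 78, 80, 81, 82, 84, 85, 86, 89}
advance → 65; now {67, 71, 72, 74, 76, 77, 78, 80, 81, 82, 84, 85, 86, 89}
insert 88 → {67, 71, 72, 74, 76, 77, 78, 80, 81, 82, 84, 85, 86, 88, 89}
advance → 67; now {71, 72, 74, 76, 77, 78, 80, 81, 82, 84, 85, 86, 88, 89}
advance → 71; now {72, 74, 76, 77, 78, 80, 81, 82, 84, 85, 86, 88, 89}
advance → 72; now {74, 76, 77, 78, 80, 81, 82, 84, 85, 86, 88, 89}

65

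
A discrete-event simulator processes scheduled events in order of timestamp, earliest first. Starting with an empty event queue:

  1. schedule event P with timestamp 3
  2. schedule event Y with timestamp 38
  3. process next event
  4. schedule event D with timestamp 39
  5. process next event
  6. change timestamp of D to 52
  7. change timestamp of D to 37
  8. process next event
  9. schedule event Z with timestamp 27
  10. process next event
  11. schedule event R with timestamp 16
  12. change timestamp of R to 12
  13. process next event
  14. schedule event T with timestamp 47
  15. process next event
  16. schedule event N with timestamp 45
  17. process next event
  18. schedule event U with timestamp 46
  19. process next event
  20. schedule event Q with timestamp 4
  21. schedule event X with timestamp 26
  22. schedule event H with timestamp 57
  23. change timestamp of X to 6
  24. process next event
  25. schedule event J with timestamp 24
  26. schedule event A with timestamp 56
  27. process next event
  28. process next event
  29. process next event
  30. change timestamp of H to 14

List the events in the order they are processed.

[P, Y, D, Z, R, T, N, U, Q, X, J, A]

add P (timestamp 3) → {P:3}
add Y (timestamp 38) → {P:3, Y:38}
process next event → P; now {Y:38}
add D (timestamp 39) → {Y:38, D:39}
process next event → Y; now {D:39}
update D to timestamp 52 → {D:52}
update D to timestamp 37 → {D:37}
process next event → D; now {}
add Z (timestamp 27) → {Z:27}
process next event → Z; now {}
add R (timestamp 16) → {R:16}
update R to timestamp 12 → {R:12}
process next event → R; now {}
add T (timestamp 47) → {T:47}
process next event → T; now {}
add N (timestamp 45) → {N:45}
process next event → N; now {}
add U (timestamp 46) → {U:46}
process next event → U; now {}
add Q (timestamp 4) → {Q:4}
add X (timestamp 26) → {Q:4, X:26}
add H (timestamp 57) → {Q:4, X:26, H:57}
update X to timestamp 6 → {Q:4, X:6, H:57}
process next event → Q; now {X:6, H:57}
add J (timestamp 24) → {X:6, J:24, H:57}
add A (timestamp 56) → {X:6, J:24, A:56, H:57}
process next event → X; now {J:24, A:56, H:57}
process next event → J; now {A:56, H:57}
process next event → A; now {H:57}
update H to timestamp 14 → {H:14}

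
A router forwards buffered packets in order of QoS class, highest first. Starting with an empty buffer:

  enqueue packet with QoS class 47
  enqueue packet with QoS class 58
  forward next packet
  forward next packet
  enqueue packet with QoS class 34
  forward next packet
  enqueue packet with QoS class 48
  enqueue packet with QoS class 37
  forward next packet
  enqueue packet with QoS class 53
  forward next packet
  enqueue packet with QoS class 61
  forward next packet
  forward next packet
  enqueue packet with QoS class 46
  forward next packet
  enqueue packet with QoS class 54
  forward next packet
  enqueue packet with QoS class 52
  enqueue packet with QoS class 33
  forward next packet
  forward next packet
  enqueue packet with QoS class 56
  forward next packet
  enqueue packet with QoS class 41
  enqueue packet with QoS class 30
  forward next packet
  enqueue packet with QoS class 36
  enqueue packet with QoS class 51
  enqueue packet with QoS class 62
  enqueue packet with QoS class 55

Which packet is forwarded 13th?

insert 47 → {47}
insert 58 → {58, 47}
forward next packet → 58; now {47}
forward next packet → 47; now {}
insert 34 → {34}
forward next packet → 34; now {}
insert 48 → {48}
insert 37 → {48, 37}
forward next packet → 48; now {37}
insert 53 → {53, 37}
forward next packet → 53; now {37}
insert 61 → {61, 37}
forward next packet → 61; now {37}
forward next packet → 37; now {}
insert 46 → {46}
forward next packet → 46; now {}
insert 54 → {54}
forward next packet → 54; now {}
insert 52 → {52}
insert 33 → {52, 33}
forward next packet → 52; now {33}
forward next packet → 33; now {}
insert 56 → {56}
forward next packet → 56; now {}
insert 41 → {41}
insert 30 → {41, 30}
forward next packet → 41; now {30}
insert 36 → {36, 30}
insert 51 → {51, 36, 30}
insert 62 → {62, 51, 36, 30}
insert 55 → {62, 55, 51, 36, 30}

41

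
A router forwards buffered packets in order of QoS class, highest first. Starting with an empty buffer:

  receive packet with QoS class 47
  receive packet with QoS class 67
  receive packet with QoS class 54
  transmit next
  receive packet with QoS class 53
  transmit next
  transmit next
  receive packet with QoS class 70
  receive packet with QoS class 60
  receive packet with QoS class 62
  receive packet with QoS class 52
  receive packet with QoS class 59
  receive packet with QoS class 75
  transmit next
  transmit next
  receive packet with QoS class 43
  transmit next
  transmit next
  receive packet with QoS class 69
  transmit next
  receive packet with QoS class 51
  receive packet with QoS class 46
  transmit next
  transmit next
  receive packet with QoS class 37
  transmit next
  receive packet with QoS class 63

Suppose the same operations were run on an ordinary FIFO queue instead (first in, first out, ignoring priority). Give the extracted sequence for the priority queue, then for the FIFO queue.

insert 47 → {47}
insert 67 → {67, 47}
insert 54 → {67, 54, 47}
transmit next → 67; now {54, 47}
insert 53 → {54, 53, 47}
transmit next → 54; now {53, 47}
transmit next → 53; now {47}
insert 70 → {70, 47}
insert 60 → {70, 60, 47}
insert 62 → {70, 62, 60, 47}
insert 52 → {70, 62, 60, 52, 47}
insert 59 → {70, 62, 60, 59, 52, 47}
insert 75 → {75, 70, 62, 60, 59, 52, 47}
transmit next → 75; now {70, 62, 60, 59, 52, 47}
transmit next → 70; now {62, 60, 59, 52, 47}
insert 43 → {62, 60, 59, 52, 47, 43}
transmit next → 62; now {60, 59, 52, 47, 43}
transmit next → 60; now {59, 52, 47, 43}
insert 69 → {69, 59, 52, 47, 43}
transmit next → 69; now {59, 52, 47, 43}
insert 51 → {59, 52, 51, 47, 43}
insert 46 → {59, 52, 51, 47, 46, 43}
transmit next → 59; now {52, 51, 47, 46, 43}
transmit next → 52; now {51, 47, 46, 43}
insert 37 → {51, 47, 46, 43, 37}
transmit next → 51; now {47, 46, 43, 37}
insert 63 → {63, 47, 46, 43, 37}

priority queue: 67, 54, 53, 75, 70, 62, 60, 69, 59, 52, 51; FIFO queue: 47, 67, 54, 53, 70, 60, 62, 52, 59, 75, 43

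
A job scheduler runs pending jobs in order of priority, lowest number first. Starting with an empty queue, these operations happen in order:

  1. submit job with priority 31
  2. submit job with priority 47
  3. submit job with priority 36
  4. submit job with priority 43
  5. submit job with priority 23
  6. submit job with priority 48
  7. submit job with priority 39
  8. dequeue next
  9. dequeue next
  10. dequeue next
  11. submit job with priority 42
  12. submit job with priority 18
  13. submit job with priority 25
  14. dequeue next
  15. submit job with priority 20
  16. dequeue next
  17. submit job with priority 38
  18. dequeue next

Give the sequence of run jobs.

[23, 31, 36, 18, 20, 25]

insert 31 → {31}
insert 47 → {31, 47}
insert 36 → {31, 36, 47}
insert 43 → {31, 36, 43, 47}
insert 23 → {23, 31, 36, 43, 47}
insert 48 → {23, 31, 36, 43, 47, 48}
insert 39 → {23, 31, 36, 39, 43, 47, 48}
dequeue next → 23; now {31, 36, 39, 43, 47, 48}
dequeue next → 31; now {36, 39, 43, 47, 48}
dequeue next → 36; now {39, 43, 47, 48}
insert 42 → {39, 42, 43, 47, 48}
insert 18 → {18, 39, 42, 43, 47, 48}
insert 25 → {18, 25, 39, 42, 43, 47, 48}
dequeue next → 18; now {25, 39, 42, 43, 47, 48}
insert 20 → {20, 25, 39, 42, 43, 47, 48}
dequeue next → 20; now {25, 39, 42, 43, 47, 48}
insert 38 → {25, 38, 39, 42, 43, 47, 48}
dequeue next → 25; now {38, 39, 42, 43, 47, 48}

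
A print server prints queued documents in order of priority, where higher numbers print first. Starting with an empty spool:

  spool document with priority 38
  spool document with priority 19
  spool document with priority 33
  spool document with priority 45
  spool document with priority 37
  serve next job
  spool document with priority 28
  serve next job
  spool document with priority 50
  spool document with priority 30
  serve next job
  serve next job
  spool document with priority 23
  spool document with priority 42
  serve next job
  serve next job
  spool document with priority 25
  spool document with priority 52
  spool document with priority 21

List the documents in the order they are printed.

insert 38 → {38}
insert 19 → {38, 19}
insert 33 → {38, 33, 19}
insert 45 → {45, 38, 33, 19}
insert 37 → {45, 38, 37, 33, 19}
serve next job → 45; now {38, 37, 33, 19}
insert 28 → {38, 37, 33, 28, 19}
serve next job → 38; now {37, 33, 28, 19}
insert 50 → {50, 37, 33, 28, 19}
insert 30 → {50, 37, 33, 30, 28, 19}
serve next job → 50; now {37, 33, 30, 28, 19}
serve next job → 37; now {33, 30, 28, 19}
insert 23 → {33, 30, 28, 23, 19}
insert 42 → {42, 33, 30, 28, 23, 19}
serve next job → 42; now {33, 30, 28, 23, 19}
serve next job → 33; now {30, 28, 23, 19}
insert 25 → {30, 28, 25, 23, 19}
insert 52 → {52, 30, 28, 25, 23, 19}
insert 21 → {52, 30, 28, 25, 23, 21, 19}

45 → 38 → 50 → 37 → 42 → 33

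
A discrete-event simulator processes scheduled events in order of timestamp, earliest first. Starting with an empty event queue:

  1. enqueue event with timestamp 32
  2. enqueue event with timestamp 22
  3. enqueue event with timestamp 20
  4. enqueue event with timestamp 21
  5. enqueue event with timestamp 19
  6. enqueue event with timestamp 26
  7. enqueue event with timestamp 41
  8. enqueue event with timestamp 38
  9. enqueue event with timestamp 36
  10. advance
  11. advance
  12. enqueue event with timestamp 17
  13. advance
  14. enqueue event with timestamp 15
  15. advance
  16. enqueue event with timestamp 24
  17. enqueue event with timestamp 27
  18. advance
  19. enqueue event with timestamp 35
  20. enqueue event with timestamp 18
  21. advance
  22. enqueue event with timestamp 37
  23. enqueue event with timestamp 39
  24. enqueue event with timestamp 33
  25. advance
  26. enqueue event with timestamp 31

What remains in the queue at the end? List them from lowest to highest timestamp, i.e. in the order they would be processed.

24 → 26 → 27 → 31 → 32 → 33 → 35 → 36 → 37 → 38 → 39 → 41

insert 32 → {32}
insert 22 → {22, 32}
insert 20 → {20, 22, 32}
insert 21 → {20, 21, 22, 32}
insert 19 → {19, 20, 21, 22, 32}
insert 26 → {19, 20, 21, 22, 26, 32}
insert 41 → {19, 20, 21, 22, 26, 32, 41}
insert 38 → {19, 20, 21, 22, 26, 32, 38, 41}
insert 36 → {19, 20, 21, 22, 26, 32, 36, 38, 41}
advance → 19; now {20, 21, 22, 26, 32, 36, 38, 41}
advance → 20; now {21, 22, 26, 32, 36, 38, 41}
insert 17 → {17, 21, 22, 26, 32, 36, 38, 41}
advance → 17; now {21, 22, 26, 32, 36, 38, 41}
insert 15 → {15, 21, 22, 26, 32, 36, 38, 41}
advance → 15; now {21, 22, 26, 32, 36, 38, 41}
insert 24 → {21, 22, 24, 26, 32, 36, 38, 41}
insert 27 → {21, 22, 24, 26, 27, 32, 36, 38, 41}
advance → 21; now {22, 24, 26, 27, 32, 36, 38, 41}
insert 35 → {22, 24, 26, 27, 32, 35, 36, 38, 41}
insert 18 → {18, 22, 24, 26, 27, 32, 35, 36, 38, 41}
advance → 18; now {22, 24, 26, 27, 32, 35, 36, 38, 41}
insert 37 → {22, 24, 26, 27, 32, 35, 36, 37, 38, 41}
insert 39 → {22, 24, 26, 27, 32, 35, 36, 37, 38, 39, 41}
insert 33 → {22, 24, 26, 27, 32, 33, 35, 36, 37, 38, 39, 41}
advance → 22; now {24, 26, 27, 32, 33, 35, 36, 37, 38, 39, 41}
insert 31 → {24, 26, 27, 31, 32, 33, 35, 36, 37, 38, 39, 41}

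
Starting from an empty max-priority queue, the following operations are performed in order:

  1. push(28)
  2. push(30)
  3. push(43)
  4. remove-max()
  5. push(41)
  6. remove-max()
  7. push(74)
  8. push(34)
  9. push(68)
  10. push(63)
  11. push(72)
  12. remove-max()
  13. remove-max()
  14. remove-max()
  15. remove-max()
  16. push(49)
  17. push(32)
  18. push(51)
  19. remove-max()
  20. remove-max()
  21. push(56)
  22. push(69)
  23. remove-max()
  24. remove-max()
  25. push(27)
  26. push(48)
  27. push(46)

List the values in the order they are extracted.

insert 28 → {28}
insert 30 → {30, 28}
insert 43 → {43, 30, 28}
remove-max → 43; now {30, 28}
insert 41 → {41, 30, 28}
remove-max → 41; now {30, 28}
insert 74 → {74, 30, 28}
insert 34 → {74, 34, 30, 28}
insert 68 → {74, 68, 34, 30, 28}
insert 63 → {74, 68, 63, 34, 30, 28}
insert 72 → {74, 72, 68, 63, 34, 30, 28}
remove-max → 74; now {72, 68, 63, 34, 30, 28}
remove-max → 72; now {68, 63, 34, 30, 28}
remove-max → 68; now {63, 34, 30, 28}
remove-max → 63; now {34, 30, 28}
insert 49 → {49, 34, 30, 28}
insert 32 → {49, 34, 32, 30, 28}
insert 51 → {51, 49, 34, 32, 30, 28}
remove-max → 51; now {49, 34, 32, 30, 28}
remove-max → 49; now {34, 32, 30, 28}
insert 56 → {56, 34, 32, 30, 28}
insert 69 → {69, 56, 34, 32, 30, 28}
remove-max → 69; now {56, 34, 32, 30, 28}
remove-max → 56; now {34, 32, 30, 28}
insert 27 → {34, 32, 30, 28, 27}
insert 48 → {48, 34, 32, 30, 28, 27}
insert 46 → {48, 46, 34, 32, 30, 28, 27}

43, 41, 74, 72, 68, 63, 51, 49, 69, 56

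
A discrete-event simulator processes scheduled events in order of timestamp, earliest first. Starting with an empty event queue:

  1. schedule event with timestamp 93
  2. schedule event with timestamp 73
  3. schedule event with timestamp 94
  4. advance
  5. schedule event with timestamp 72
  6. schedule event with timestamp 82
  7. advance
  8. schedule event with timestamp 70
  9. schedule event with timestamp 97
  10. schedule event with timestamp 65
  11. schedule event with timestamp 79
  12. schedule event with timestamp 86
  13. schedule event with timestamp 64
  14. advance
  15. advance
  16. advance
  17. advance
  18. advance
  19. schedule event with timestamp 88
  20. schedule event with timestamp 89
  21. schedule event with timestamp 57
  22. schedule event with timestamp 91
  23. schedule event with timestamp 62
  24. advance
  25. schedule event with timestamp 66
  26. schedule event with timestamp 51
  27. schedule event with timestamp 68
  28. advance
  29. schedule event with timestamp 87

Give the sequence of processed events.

insert 93 → {93}
insert 73 → {73, 93}
insert 94 → {73, 93, 94}
advance → 73; now {93, 94}
insert 72 → {72, 93, 94}
insert 82 → {72, 82, 93, 94}
advance → 72; now {82, 93, 94}
insert 70 → {70, 82, 93, 94}
insert 97 → {70, 82, 93, 94, 97}
insert 65 → {65, 70, 82, 93, 94, 97}
insert 79 → {65, 70, 79, 82, 93, 94, 97}
insert 86 → {65, 70, 79, 82, 86, 93, 94, 97}
insert 64 → {64, 65, 70, 79, 82, 86, 93, 94, 97}
advance → 64; now {65, 70, 79, 82, 86, 93, 94, 97}
advance → 65; now {70, 79, 82, 86, 93, 94, 97}
advance → 70; now {79, 82, 86, 93, 94, 97}
advance → 79; now {82, 86, 93, 94, 97}
advance → 82; now {86, 93, 94, 97}
insert 88 → {86, 88, 93, 94, 97}
insert 89 → {86, 88, 89, 93, 94, 97}
insert 57 → {57, 86, 88, 89, 93, 94, 97}
insert 91 → {57, 86, 88, 89, 91, 93, 94, 97}
insert 62 → {57, 62, 86, 88, 89, 91, 93, 94, 97}
advance → 57; now {62, 86, 88, 89, 91, 93, 94, 97}
insert 66 → {62, 66, 86, 88, 89, 91, 93, 94, 97}
insert 51 → {51, 62, 66, 86, 88, 89, 91, 93, 94, 97}
insert 68 → {51, 62, 66, 68, 86, 88, 89, 91, 93, 94, 97}
advance → 51; now {62, 66, 68, 86, 88, 89, 91, 93, 94, 97}
insert 87 → {62, 66, 68, 86, 87, 88, 89, 91, 93, 94, 97}

[73, 72, 64, 65, 70, 79, 82, 57, 51]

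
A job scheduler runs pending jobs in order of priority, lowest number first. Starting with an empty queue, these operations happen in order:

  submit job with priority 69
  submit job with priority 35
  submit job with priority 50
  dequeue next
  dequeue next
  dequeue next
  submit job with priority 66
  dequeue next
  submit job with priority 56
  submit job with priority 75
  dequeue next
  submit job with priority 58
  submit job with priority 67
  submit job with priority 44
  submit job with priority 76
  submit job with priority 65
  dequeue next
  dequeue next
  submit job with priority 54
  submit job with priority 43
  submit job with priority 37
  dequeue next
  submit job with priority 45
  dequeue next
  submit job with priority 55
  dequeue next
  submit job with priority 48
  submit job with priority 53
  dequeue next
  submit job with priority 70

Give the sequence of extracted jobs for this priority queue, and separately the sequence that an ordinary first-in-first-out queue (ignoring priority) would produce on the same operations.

priority queue: 35 → 50 → 69 → 66 → 56 → 44 → 58 → 37 → 43 → 45 → 48; FIFO queue: 69 → 35 → 50 → 66 → 56 → 75 → 58 → 67 → 44 → 76 → 65

insert 69 → {69}
insert 35 → {35, 69}
insert 50 → {35, 50, 69}
dequeue next → 35; now {50, 69}
dequeue next → 50; now {69}
dequeue next → 69; now {}
insert 66 → {66}
dequeue next → 66; now {}
insert 56 → {56}
insert 75 → {56, 75}
dequeue next → 56; now {75}
insert 58 → {58, 75}
insert 67 → {58, 67, 75}
insert 44 → {44, 58, 67, 75}
insert 76 → {44, 58, 67, 75, 76}
insert 65 → {44, 58, 65, 67, 75, 76}
dequeue next → 44; now {58, 65, 67, 75, 76}
dequeue next → 58; now {65, 67, 75, 76}
insert 54 → {54, 65, 67, 75, 76}
insert 43 → {43, 54, 65, 67, 75, 76}
insert 37 → {37, 43, 54, 65, 67, 75, 76}
dequeue next → 37; now {43, 54, 65, 67, 75, 76}
insert 45 → {43, 45, 54, 65, 67, 75, 76}
dequeue next → 43; now {45, 54, 65, 67, 75, 76}
insert 55 → {45, 54, 55, 65, 67, 75, 76}
dequeue next → 45; now {54, 55, 65, 67, 75, 76}
insert 48 → {48, 54, 55, 65, 67, 75, 76}
insert 53 → {48, 53, 54, 55, 65, 67, 75, 76}
dequeue next → 48; now {53, 54, 55, 65, 67, 75, 76}
insert 70 → {53, 54, 55, 65, 67, 70, 75, 76}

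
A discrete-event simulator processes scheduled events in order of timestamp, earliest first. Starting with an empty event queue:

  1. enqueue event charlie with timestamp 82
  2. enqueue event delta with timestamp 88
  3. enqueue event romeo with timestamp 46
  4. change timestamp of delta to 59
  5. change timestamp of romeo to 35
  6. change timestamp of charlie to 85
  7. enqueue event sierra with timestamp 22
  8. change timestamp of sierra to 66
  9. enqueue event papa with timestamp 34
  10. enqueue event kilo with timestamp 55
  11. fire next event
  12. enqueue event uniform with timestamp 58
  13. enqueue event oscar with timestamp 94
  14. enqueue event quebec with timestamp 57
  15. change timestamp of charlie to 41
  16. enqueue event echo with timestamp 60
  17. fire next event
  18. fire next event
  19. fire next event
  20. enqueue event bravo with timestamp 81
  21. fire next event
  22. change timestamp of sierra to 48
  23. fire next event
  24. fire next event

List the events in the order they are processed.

[papa, romeo, charlie, kilo, quebec, sierra, uniform]

add charlie (timestamp 82) → {charlie:82}
add delta (timestamp 88) → {charlie:82, delta:88}
add romeo (timestamp 46) → {romeo:46, charlie:82, delta:88}
update delta to timestamp 59 → {romeo:46, delta:59, charlie:82}
update romeo to timestamp 35 → {romeo:35, delta:59, charlie:82}
update charlie to timestamp 85 → {romeo:35, delta:59, charlie:85}
add sierra (timestamp 22) → {sierra:22, romeo:35, delta:59, charlie:85}
update sierra to timestamp 66 → {romeo:35, delta:59, sierra:66, charlie:85}
add papa (timestamp 34) → {papa:34, romeo:35, delta:59, sierra:66, charlie:85}
add kilo (timestamp 55) → {papa:34, romeo:35, kilo:55, delta:59, sierra:66, charlie:85}
fire next event → papa; now {romeo:35, kilo:55, delta:59, sierra:66, charlie:85}
add uniform (timestamp 58) → {romeo:35, kilo:55, uniform:58, delta:59, sierra:66, charlie:85}
add oscar (timestamp 94) → {romeo:35, kilo:55, uniform:58, delta:59, sierra:66, charlie:85, oscar:94}
add quebec (timestamp 57) → {romeo:35, kilo:55, quebec:57, uniform:58, delta:59, sierra:66, charlie:85, oscar:94}
update charlie to timestamp 41 → {romeo:35, charlie:41, kilo:55, quebec:57, uniform:58, delta:59, sierra:66, oscar:94}
add echo (timestamp 60) → {romeo:35, charlie:41, kilo:55, quebec:57, uniform:58, delta:59, echo:60, sierra:66, oscar:94}
fire next event → romeo; now {charlie:41, kilo:55, quebec:57, uniform:58, delta:59, echo:60, sierra:66, oscar:94}
fire next event → charlie; now {kilo:55, quebec:57, uniform:58, delta:59, echo:60, sierra:66, oscar:94}
fire next event → kilo; now {quebec:57, uniform:58, delta:59, echo:60, sierra:66, oscar:94}
add bravo (timestamp 81) → {quebec:57, uniform:58, delta:59, echo:60, sierra:66, bravo:81, oscar:94}
fire next event → quebec; now {uniform:58, delta:59, echo:60, sierra:66, bravo:81, oscar:94}
update sierra to timestamp 48 → {sierra:48, uniform:58, delta:59, echo:60, bravo:81, oscar:94}
fire next event → sierra; now {uniform:58, delta:59, echo:60, bravo:81, oscar:94}
fire next event → uniform; now {delta:59, echo:60, bravo:81, oscar:94}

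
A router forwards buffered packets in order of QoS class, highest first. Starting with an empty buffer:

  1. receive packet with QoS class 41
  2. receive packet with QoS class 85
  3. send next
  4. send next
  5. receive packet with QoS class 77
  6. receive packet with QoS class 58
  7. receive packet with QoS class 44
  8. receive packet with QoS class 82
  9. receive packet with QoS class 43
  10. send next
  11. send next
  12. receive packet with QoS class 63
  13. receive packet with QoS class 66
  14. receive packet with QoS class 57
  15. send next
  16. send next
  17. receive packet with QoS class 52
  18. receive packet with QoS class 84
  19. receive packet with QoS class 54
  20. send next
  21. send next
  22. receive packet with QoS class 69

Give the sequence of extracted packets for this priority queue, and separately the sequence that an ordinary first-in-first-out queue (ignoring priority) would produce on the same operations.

insert 41 → {41}
insert 85 → {85, 41}
send next → 85; now {41}
send next → 41; now {}
insert 77 → {77}
insert 58 → {77, 58}
insert 44 → {77, 58, 44}
insert 82 → {82, 77, 58, 44}
insert 43 → {82, 77, 58, 44, 43}
send next → 82; now {77, 58, 44, 43}
send next → 77; now {58, 44, 43}
insert 63 → {63, 58, 44, 43}
insert 66 → {66, 63, 58, 44, 43}
insert 57 → {66, 63, 58, 57, 44, 43}
send next → 66; now {63, 58, 57, 44, 43}
send next → 63; now {58, 57, 44, 43}
insert 52 → {58, 57, 52, 44, 43}
insert 84 → {84, 58, 57, 52, 44, 43}
insert 54 → {84, 58, 57, 54, 52, 44, 43}
send next → 84; now {58, 57, 54, 52, 44, 43}
send next → 58; now {57, 54, 52, 44, 43}
insert 69 → {69, 57, 54, 52, 44, 43}

priority queue: [85, 41, 82, 77, 66, 63, 84, 58]; FIFO queue: 41, 85, 77, 58, 44, 82, 43, 63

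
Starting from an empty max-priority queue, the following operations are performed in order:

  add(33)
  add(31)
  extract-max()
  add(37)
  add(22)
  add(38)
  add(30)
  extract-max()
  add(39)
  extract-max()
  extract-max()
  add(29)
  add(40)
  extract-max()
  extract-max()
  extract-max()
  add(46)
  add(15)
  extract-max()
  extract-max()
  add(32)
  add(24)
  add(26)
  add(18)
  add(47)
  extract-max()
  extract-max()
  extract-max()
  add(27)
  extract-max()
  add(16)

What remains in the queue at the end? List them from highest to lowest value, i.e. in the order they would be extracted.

[24, 22, 18, 16, 15]

insert 33 → {33}
insert 31 → {33, 31}
extract-max → 33; now {31}
insert 37 → {37, 31}
insert 22 → {37, 31, 22}
insert 38 → {38, 37, 31, 22}
insert 30 → {38, 37, 31, 30, 22}
extract-max → 38; now {37, 31, 30, 22}
insert 39 → {39, 37, 31, 30, 22}
extract-max → 39; now {37, 31, 30, 22}
extract-max → 37; now {31, 30, 22}
insert 29 → {31, 30, 29, 22}
insert 40 → {40, 31, 30, 29, 22}
extract-max → 40; now {31, 30, 29, 22}
extract-max → 31; now {30, 29, 22}
extract-max → 30; now {29, 22}
insert 46 → {46, 29, 22}
insert 15 → {46, 29, 22, 15}
extract-max → 46; now {29, 22, 15}
extract-max → 29; now {22, 15}
insert 32 → {32, 22, 15}
insert 24 → {32, 24, 22, 15}
insert 26 → {32, 26, 24, 22, 15}
insert 18 → {32, 26, 24, 22, 18, 15}
insert 47 → {47, 32, 26, 24, 22, 18, 15}
extract-max → 47; now {32, 26, 24, 22, 18, 15}
extract-max → 32; now {26, 24, 22, 18, 15}
extract-max → 26; now {24, 22, 18, 15}
insert 27 → {27, 24, 22, 18, 15}
extract-max → 27; now {24, 22, 18, 15}
insert 16 → {24, 22, 18, 16, 15}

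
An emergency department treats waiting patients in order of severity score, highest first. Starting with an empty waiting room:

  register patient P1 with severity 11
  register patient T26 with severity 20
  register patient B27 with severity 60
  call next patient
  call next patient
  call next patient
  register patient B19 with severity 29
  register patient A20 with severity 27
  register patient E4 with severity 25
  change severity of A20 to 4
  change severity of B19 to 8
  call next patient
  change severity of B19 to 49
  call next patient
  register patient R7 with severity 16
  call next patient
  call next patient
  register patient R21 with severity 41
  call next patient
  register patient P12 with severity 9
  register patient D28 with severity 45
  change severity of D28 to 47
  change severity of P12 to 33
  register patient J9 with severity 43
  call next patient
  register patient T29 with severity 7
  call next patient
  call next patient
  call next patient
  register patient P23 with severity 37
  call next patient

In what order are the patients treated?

B27 → T26 → P1 → E4 → B19 → R7 → A20 → R21 → D28 → J9 → P12 → T29 → P23

add P1 (severity 11) → {P1:11}
add T26 (severity 20) → {T26:20, P1:11}
add B27 (severity 60) → {B27:60, T26:20, P1:11}
call next patient → B27; now {T26:20, P1:11}
call next patient → T26; now {P1:11}
call next patient → P1; now {}
add B19 (severity 29) → {B19:29}
add A20 (severity 27) → {B19:29, A20:27}
add E4 (severity 25) → {B19:29, A20:27, E4:25}
update A20 to severity 4 → {B19:29, E4:25, A20:4}
update B19 to severity 8 → {E4:25, B19:8, A20:4}
call next patient → E4; now {B19:8, A20:4}
update B19 to severity 49 → {B19:49, A20:4}
call next patient → B19; now {A20:4}
add R7 (severity 16) → {R7:16, A20:4}
call next patient → R7; now {A20:4}
call next patient → A20; now {}
add R21 (severity 41) → {R21:41}
call next patient → R21; now {}
add P12 (severity 9) → {P12:9}
add D28 (severity 45) → {D28:45, P12:9}
update D28 to severity 47 → {D28:47, P12:9}
update P12 to severity 33 → {D28:47, P12:33}
add J9 (severity 43) → {D28:47, J9:43, P12:33}
call next patient → D28; now {J9:43, P12:33}
add T29 (severity 7) → {J9:43, P12:33, T29:7}
call next patient → J9; now {P12:33, T29:7}
call next patient → P12; now {T29:7}
call next patient → T29; now {}
add P23 (severity 37) → {P23:37}
call next patient → P23; now {}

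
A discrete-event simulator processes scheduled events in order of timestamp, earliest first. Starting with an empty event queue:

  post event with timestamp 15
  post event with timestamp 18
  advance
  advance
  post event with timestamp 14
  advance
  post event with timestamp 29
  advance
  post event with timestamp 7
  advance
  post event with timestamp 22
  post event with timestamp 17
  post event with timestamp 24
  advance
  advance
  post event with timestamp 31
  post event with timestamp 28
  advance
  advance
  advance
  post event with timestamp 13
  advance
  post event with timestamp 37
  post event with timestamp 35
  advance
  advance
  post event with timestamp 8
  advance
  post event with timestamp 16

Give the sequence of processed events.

15, 18, 14, 29, 7, 17, 22, 24, 28, 31, 13, 35, 37, 8

insert 15 → {15}
insert 18 → {15, 18}
advance → 15; now {18}
advance → 18; now {}
insert 14 → {14}
advance → 14; now {}
insert 29 → {29}
advance → 29; now {}
insert 7 → {7}
advance → 7; now {}
insert 22 → {22}
insert 17 → {17, 22}
insert 24 → {17, 22, 24}
advance → 17; now {22, 24}
advance → 22; now {24}
insert 31 → {24, 31}
insert 28 → {24, 28, 31}
advance → 24; now {28, 31}
advance → 28; now {31}
advance → 31; now {}
insert 13 → {13}
advance → 13; now {}
insert 37 → {37}
insert 35 → {35, 37}
advance → 35; now {37}
advance → 37; now {}
insert 8 → {8}
advance → 8; now {}
insert 16 → {16}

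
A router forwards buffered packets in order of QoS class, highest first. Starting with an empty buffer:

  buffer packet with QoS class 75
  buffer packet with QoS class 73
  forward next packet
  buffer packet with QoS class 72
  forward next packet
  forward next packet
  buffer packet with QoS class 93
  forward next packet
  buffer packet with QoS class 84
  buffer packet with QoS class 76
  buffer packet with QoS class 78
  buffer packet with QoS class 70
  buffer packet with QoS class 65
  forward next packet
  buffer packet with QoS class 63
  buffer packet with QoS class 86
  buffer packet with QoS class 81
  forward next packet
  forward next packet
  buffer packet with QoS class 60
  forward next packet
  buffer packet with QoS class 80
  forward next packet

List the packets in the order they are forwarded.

insert 75 → {75}
insert 73 → {75, 73}
forward next packet → 75; now {73}
insert 72 → {73, 72}
forward next packet → 73; now {72}
forward next packet → 72; now {}
insert 93 → {93}
forward next packet → 93; now {}
insert 84 → {84}
insert 76 → {84, 76}
insert 78 → {84, 78, 76}
insert 70 → {84, 78, 76, 70}
insert 65 → {84, 78, 76, 70, 65}
forward next packet → 84; now {78, 76, 70, 65}
insert 63 → {78, 76, 70, 65, 63}
insert 86 → {86, 78, 76, 70, 65, 63}
insert 81 → {86, 81, 78, 76, 70, 65, 63}
forward next packet → 86; now {81, 78, 76, 70, 65, 63}
forward next packet → 81; now {78, 76, 70, 65, 63}
insert 60 → {78, 76, 70, 65, 63, 60}
forward next packet → 78; now {76, 70, 65, 63, 60}
insert 80 → {80, 76, 70, 65, 63, 60}
forward next packet → 80; now {76, 70, 65, 63, 60}

75, 73, 72, 93, 84, 86, 81, 78, 80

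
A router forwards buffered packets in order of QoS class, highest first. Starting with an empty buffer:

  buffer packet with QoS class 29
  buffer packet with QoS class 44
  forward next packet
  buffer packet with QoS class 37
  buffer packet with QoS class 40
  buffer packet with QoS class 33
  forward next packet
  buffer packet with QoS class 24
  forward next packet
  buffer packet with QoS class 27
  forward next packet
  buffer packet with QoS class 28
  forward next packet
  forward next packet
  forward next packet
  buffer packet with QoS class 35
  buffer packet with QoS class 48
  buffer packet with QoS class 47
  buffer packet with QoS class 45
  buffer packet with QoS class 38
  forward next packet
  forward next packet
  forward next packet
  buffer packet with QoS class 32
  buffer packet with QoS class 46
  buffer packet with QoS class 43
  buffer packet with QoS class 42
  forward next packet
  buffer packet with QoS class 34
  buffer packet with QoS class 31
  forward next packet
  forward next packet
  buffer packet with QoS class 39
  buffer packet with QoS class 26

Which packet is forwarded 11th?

46

insert 29 → {29}
insert 44 → {44, 29}
forward next packet → 44; now {29}
insert 37 → {37, 29}
insert 40 → {40, 37, 29}
insert 33 → {40, 37, 33, 29}
forward next packet → 40; now {37, 33, 29}
insert 24 → {37, 33, 29, 24}
forward next packet → 37; now {33, 29, 24}
insert 27 → {33, 29, 27, 24}
forward next packet → 33; now {29, 27, 24}
insert 28 → {29, 28, 27, 24}
forward next packet → 29; now {28, 27, 24}
forward next packet → 28; now {27, 24}
forward next packet → 27; now {24}
insert 35 → {35, 24}
insert 48 → {48, 35, 24}
insert 47 → {48, 47, 35, 24}
insert 45 → {48, 47, 45, 35, 24}
insert 38 → {48, 47, 45, 38, 35, 24}
forward next packet → 48; now {47, 45, 38, 35, 24}
forward next packet → 47; now {45, 38, 35, 24}
forward next packet → 45; now {38, 35, 24}
insert 32 → {38, 35, 32, 24}
insert 46 → {46, 38, 35, 32, 24}
insert 43 → {46, 43, 38, 35, 32, 24}
insert 42 → {46, 43, 42, 38, 35, 32, 24}
forward next packet → 46; now {43, 42, 38, 35, 32, 24}
insert 34 → {43, 42, 38, 35, 34, 32, 24}
insert 31 → {43, 42, 38, 35, 34, 32, 31, 24}
forward next packet → 43; now {42, 38, 35, 34, 32, 31, 24}
forward next packet → 42; now {38, 35, 34, 32, 31, 24}
insert 39 → {39, 38, 35, 34, 32, 31, 24}
insert 26 → {39, 38, 35, 34, 32, 31, 26, 24}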